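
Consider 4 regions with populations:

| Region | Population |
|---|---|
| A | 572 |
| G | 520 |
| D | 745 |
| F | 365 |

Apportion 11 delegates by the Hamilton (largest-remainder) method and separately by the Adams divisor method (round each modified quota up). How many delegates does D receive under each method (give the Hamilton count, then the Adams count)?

4 and 3

Hamilton: A 3, G 2, D 4, F 2.
Adams: A 3, G 3, D 3, F 2.
D gets 4 under Hamilton and 3 under Adams.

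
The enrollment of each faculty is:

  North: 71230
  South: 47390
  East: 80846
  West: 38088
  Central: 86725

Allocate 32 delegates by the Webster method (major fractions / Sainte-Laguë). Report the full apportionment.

Standard divisor 324279/32 ≈ 10133.719; standard quotas: North 7.029, South 4.676, East 7.978, West 3.759, Central 8.558.
Rounding to the nearest integer gives 7, 5, 8, 4, 9 = 33 seats, so the divisor must be adjusted.
With modified divisor 10400: modified quotas North 6.849, South 4.557, East 7.774, West 3.662, Central 8.339.
Rounding to the nearest integer: North 7, South 5, East 8, West 4, Central 8 (total 32).

North 7; South 5; East 8; West 4; Central 8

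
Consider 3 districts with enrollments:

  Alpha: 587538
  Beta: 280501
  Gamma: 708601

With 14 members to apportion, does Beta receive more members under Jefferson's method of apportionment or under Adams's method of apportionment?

Adams

Jefferson: Alpha 5, Beta 2, Gamma 7.
Adams: Alpha 5, Beta 3, Gamma 6.
Beta gets 2 under Jefferson and 3 under Adams.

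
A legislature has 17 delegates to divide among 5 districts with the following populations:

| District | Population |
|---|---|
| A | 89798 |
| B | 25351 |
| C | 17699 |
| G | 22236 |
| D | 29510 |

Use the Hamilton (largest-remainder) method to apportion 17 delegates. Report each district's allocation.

A 8, B 2, C 2, G 2, D 3

Total 184594; standard divisor 184594/17 ≈ 10858.471.
Standard quotas: A 8.2699, B 2.3347, C 1.6300, G 2.0478, D 2.7177.
Lower quotas: A 8, B 2, C 1, G 2, D 2 (sum 15, leaving 2 seats).
Remainders in descending order: D 0.7177, C 0.6300, B 0.3347, A 0.2699, G 0.0478.
Largest remainders: D, C receive the extra seats.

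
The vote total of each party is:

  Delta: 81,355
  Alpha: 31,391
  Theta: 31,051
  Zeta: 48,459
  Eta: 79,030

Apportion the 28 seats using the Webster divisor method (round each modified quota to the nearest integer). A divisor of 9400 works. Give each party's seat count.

Delta 9, Alpha 3, Theta 3, Zeta 5, Eta 8

With modified divisor 9400: modified quotas Delta 8.655, Alpha 3.339, Theta 3.303, Zeta 5.155, Eta 8.407.
Rounding to the nearest integer: Delta 9, Alpha 3, Theta 3, Zeta 5, Eta 8 (total 28).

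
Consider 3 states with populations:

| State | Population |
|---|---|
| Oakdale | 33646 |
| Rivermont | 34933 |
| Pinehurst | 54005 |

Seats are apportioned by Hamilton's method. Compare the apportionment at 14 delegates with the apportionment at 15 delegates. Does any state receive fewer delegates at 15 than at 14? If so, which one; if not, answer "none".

At 14 seats: Oakdale 4, Rivermont 4, Pinehurst 6.
At 15 seats: Oakdale 4, Rivermont 4, Pinehurst 7.
No state's allocation decreased.

none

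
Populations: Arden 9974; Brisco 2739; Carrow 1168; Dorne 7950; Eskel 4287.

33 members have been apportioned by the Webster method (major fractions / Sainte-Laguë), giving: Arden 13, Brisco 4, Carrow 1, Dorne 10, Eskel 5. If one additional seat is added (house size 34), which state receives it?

Eskel

Priority for the next seat is population ÷ (current seats + 0.5).
Priorities: Arden 738.815, Brisco 608.667, Carrow 778.667, Dorne 757.143, Eskel 779.455.
Highest priority: Eskel.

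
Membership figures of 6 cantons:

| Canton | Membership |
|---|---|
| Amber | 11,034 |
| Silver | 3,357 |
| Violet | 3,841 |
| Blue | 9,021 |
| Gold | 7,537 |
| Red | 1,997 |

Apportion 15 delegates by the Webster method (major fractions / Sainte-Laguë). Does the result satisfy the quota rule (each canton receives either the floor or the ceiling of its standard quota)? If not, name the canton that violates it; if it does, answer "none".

Standard quotas: Amber 4.499, Silver 1.369, Violet 1.566, Blue 3.678, Gold 3.073, Red 0.814.
Webster allocation: Amber 4, Silver 1, Violet 2, Blue 4, Gold 3, Red 1.
Every allocation lies between the lower and upper quota.

none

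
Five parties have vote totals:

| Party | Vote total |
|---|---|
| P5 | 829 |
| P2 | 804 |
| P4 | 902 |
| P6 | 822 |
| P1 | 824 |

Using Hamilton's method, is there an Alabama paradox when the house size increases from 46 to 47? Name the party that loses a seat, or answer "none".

none

At 46 seats: P5 9, P2 9, P4 10, P6 9, P1 9.
At 47 seats: P5 10, P2 9, P4 10, P6 9, P1 9.
No party's allocation decreased.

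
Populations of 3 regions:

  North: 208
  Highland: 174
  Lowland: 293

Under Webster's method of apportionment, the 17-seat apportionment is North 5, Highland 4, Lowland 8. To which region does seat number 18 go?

Priority for the next seat is population ÷ (current seats + 0.5).
Priorities: North 37.818, Highland 38.667, Lowland 34.471.
Highest priority: Highland.

Highland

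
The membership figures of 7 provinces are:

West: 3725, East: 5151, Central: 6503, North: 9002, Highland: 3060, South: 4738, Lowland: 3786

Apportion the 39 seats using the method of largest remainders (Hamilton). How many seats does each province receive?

The standard divisor is 35965/39 ≈ 922.179.
Standard quotas: West 4.0393, East 5.5857, Central 7.0518, North 9.7617, Highland 3.3182, South 5.1378, Lowland 4.1055.
Lower quotas: West 4, East 5, Central 7, North 9, Highland 3, South 5, Lowland 4 (sum 37, leaving 2 seats).
Remainders in descending order: North 0.7617, East 0.5857, Highland 0.3182, South 0.1378, Lowland 0.1055, Central 0.0518, West 0.0393.
The surplus seats go to North, East.

West 4; East 6; Central 7; North 10; Highland 3; South 5; Lowland 4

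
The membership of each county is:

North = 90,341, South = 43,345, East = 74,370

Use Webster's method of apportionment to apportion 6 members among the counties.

North 3; South 1; East 2

Standard divisor 208056/6 ≈ 34676; standard quotas: North 2.605, South 1.250, East 2.145.
Rounding to the nearest integer gives North 3, South 1, East 2 — total 6, matching the house size, so no adjustment is needed.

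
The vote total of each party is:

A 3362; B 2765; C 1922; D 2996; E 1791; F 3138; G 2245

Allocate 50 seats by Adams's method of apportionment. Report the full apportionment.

Standard divisor 18219/50 ≈ 364.38; standard quotas: A 9.227, B 7.588, C 5.275, D 8.222, E 4.915, F 8.612, G 6.161.
Rounding up gives 10, 8, 6, 9, 5, 9, 7 = 54 seats, so the divisor must be adjusted.
With modified divisor 390: modified quotas A 8.621, B 7.090, C 4.928, D 7.682, E 4.592, F 8.046, G 5.756.
Rounding up: A 9, B 8, C 5, D 8, E 5, F 9, G 6 (total 50).

A 9, B 8, C 5, D 8, E 5, F 9, G 6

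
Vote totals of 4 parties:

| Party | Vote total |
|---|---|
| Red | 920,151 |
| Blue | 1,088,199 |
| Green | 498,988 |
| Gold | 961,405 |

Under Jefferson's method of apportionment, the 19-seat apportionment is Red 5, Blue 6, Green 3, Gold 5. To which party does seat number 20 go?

Priority for the next seat is population ÷ (current seats + 1).
Priorities: Red 153358.500, Blue 155457.000, Green 124747.000, Gold 160234.167.
Highest priority: Gold.

Gold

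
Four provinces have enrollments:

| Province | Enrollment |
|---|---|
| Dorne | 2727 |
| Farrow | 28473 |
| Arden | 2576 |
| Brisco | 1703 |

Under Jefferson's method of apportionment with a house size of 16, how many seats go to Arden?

1

Standard divisor 35479/16 ≈ 2217.438; standard quotas: Dorne 1.230, Farrow 12.840, Arden 1.162, Brisco 0.768.
Rounding down gives 1, 12, 1, 0 = 14 seats, so the divisor must be adjusted.
With modified divisor 2000: modified quotas Dorne 1.363, Farrow 14.236, Arden 1.288, Brisco 0.852.
Rounding down: Dorne 1, Farrow 14, Arden 1, Brisco 0 (total 16).
Arden receives 1.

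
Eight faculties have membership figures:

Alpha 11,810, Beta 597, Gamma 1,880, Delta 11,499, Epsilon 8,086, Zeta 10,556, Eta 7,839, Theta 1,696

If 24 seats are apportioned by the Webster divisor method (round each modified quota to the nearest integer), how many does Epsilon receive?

Standard divisor 53963/24 ≈ 2248.458; standard quotas: Alpha 5.252, Beta 0.266, Gamma 0.836, Delta 5.114, Epsilon 3.596, Zeta 4.695, Eta 3.486, Theta 0.754.
Rounding to the nearest integer gives Alpha 5, Beta 0, Gamma 1, Delta 5, Epsilon 4, Zeta 5, Eta 3, Theta 1 — total 24, matching the house size, so no adjustment is needed.
Epsilon receives 4.

4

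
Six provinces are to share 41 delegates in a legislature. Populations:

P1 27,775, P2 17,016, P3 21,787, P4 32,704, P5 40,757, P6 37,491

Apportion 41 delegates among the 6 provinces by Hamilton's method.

P1: 6; P2: 4; P3: 5; P4: 8; P5: 9; P6: 9

Total 177530; standard divisor 177530/41 = 4330.
Standard quotas: P1 6.4145, P2 3.9298, P3 5.0316, P4 7.5529, P5 9.4127, P6 8.6584.
Lower quotas: P1 6, P2 3, P3 5, P4 7, P5 9, P6 8 (sum 38, leaving 3 seats).
Remainders in descending order: P2 0.9298, P6 0.6584, P4 0.5529, P1 0.4145, P5 0.4127, P3 0.0316.
The surplus seats go to P2, P6, P4.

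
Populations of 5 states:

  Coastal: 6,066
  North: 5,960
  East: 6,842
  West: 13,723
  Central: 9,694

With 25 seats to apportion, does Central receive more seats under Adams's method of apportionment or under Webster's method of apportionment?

Adams: Coastal 4, North 4, East 4, West 8, Central 5.
Webster: Coastal 4, North 3, East 4, West 8, Central 6.
Central gets 5 under Adams and 6 under Webster.

Webster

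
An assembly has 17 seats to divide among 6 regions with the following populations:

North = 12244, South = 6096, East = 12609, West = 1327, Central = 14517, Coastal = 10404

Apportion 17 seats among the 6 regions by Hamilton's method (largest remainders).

North 4, South 2, East 4, West 0, Central 4, Coastal 3

The standard divisor is 57197/17 ≈ 3364.529.
Standard quotas: North 3.6391, South 1.8118, East 3.7476, West 0.3944, Central 4.3147, Coastal 3.0923.
Lower quotas: North 3, South 1, East 3, West 0, Central 4, Coastal 3 (sum 14, leaving 3 seats).
Remainders in descending order: South 0.8118, East 0.7476, North 0.6391, West 0.3944, Central 0.3147, Coastal 0.0923.
Largest remainders: South, East, North receive the extra seats.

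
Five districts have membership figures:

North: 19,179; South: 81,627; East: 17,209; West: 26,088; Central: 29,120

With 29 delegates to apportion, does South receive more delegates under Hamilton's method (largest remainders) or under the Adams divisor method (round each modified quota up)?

Hamilton

Hamilton: North 3, South 14, East 3, West 4, Central 5.
Adams: North 3, South 13, East 3, West 5, Central 5.
South gets 14 under Hamilton and 13 under Adams.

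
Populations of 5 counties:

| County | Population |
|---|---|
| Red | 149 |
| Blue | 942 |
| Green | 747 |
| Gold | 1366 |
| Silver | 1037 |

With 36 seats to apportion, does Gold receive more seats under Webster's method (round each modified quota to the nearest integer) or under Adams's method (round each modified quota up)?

Webster

Webster: Red 1, Blue 8, Green 6, Gold 12, Silver 9.
Adams: Red 2, Blue 8, Green 6, Gold 11, Silver 9.
Gold gets 12 under Webster and 11 under Adams.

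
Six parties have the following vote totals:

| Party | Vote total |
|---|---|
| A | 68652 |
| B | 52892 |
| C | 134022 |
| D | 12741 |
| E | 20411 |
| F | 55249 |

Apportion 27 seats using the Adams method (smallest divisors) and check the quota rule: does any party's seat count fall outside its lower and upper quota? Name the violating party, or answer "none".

Standard quotas: A 5.389, B 4.152, C 10.520, D 1.000, E 1.602, F 4.337.
Adams allocation: A 5, B 4, C 10, D 1, E 2, F 5.
Every allocation lies between the lower and upper quota.

none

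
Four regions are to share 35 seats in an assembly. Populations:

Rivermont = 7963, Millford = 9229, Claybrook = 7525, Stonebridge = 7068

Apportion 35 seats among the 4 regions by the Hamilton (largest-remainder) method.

Rivermont 9, Millford 10, Claybrook 8, Stonebridge 8

The standard divisor is 31785/35 ≈ 908.143.
Standard quotas: Rivermont 8.7684, Millford 10.1625, Claybrook 8.2861, Stonebridge 7.7829.
Lower quotas: Rivermont 8, Millford 10, Claybrook 8, Stonebridge 7 (sum 33, leaving 2 seats).
Remainders in descending order: Stonebridge 0.7829, Rivermont 0.7684, Claybrook 0.2861, Millford 0.1625.
Largest remainders: Stonebridge, Rivermont receive the extra seats.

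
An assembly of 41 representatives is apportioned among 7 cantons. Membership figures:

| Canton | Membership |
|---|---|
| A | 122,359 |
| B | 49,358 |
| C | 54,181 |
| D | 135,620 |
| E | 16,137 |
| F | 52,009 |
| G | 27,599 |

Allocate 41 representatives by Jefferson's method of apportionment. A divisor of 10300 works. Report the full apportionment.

With modified divisor 10300: modified quotas A 11.880, B 4.792, C 5.260, D 13.167, E 1.567, F 5.049, G 2.680.
Rounding down: A 11, B 4, C 5, D 13, E 1, F 5, G 2 (total 41).

A: 11; B: 4; C: 5; D: 13; E: 1; F: 5; G: 2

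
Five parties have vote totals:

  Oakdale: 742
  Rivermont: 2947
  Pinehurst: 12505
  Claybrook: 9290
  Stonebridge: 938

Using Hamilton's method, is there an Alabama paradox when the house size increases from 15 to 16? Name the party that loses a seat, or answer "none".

Stonebridge

At 15 seats: Oakdale 0, Rivermont 2, Pinehurst 7, Claybrook 5, Stonebridge 1.
At 16 seats: Oakdale 0, Rivermont 2, Pinehurst 8, Claybrook 6, Stonebridge 0.
Stonebridge drops from 1 to 0.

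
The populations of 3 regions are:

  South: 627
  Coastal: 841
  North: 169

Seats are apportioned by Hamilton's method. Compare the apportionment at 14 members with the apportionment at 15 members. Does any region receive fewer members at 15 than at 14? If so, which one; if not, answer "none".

At 14 seats: South 5, Coastal 7, North 2.
At 15 seats: South 6, Coastal 8, North 1.
North drops from 2 to 1.

North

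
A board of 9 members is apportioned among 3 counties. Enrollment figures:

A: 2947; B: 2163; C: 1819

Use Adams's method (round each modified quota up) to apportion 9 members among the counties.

A: 4, B: 3, C: 2

Standard divisor 6929/9 ≈ 769.889; standard quotas: A 3.828, B 2.809, C 2.363.
Rounding up gives 4, 3, 3 = 10 seats, so the divisor must be adjusted.
With modified divisor 950: modified quotas A 3.102, B 2.277, C 1.915.
Rounding up: A 4, B 3, C 2 (total 9).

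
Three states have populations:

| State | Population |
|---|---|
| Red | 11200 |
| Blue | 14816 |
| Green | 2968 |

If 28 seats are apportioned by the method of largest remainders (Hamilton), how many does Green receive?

The standard divisor is 28984/28 ≈ 1035.143.
Standard quotas: Red 10.8198, Blue 14.3130, Green 2.8672.
Lower quotas: Red 10, Blue 14, Green 2 (sum 26, leaving 2 seats).
Remainders in descending order: Green 0.8672, Red 0.8198, Blue 0.3130.
Largest remainders: Green, Red receive the extra seats.
Green receives 3.

3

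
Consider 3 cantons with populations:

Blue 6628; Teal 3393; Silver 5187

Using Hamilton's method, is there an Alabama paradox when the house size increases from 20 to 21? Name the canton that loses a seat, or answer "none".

At 20 seats: Blue 9, Teal 4, Silver 7.
At 21 seats: Blue 9, Teal 5, Silver 7.
No canton's allocation decreased.

none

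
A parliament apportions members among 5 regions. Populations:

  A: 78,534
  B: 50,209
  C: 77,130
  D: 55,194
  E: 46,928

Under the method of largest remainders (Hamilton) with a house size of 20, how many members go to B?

3

The standard divisor is 307995/20 ≈ 15399.75.
Standard quotas: A 5.0997, B 3.2604, C 5.0085, D 3.5841, E 3.0473.
Lower quotas: A 5, B 3, C 5, D 3, E 3 (sum 19, leaving 1 seat).
Remainders in descending order: D 0.5841, B 0.2604, A 0.0997, E 0.0473, C 0.0085.
Largest remainder: D receives the extra seat.
B receives 3.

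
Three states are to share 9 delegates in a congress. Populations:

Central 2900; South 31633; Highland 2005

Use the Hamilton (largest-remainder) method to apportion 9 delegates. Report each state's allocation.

Central=1, South=8, Highland=0

The standard divisor is 36538/9 ≈ 4059.778.
Standard quotas: Central 0.7143, South 7.7918, Highland 0.4939.
Lower quotas: Central 0, South 7, Highland 0 (sum 7, leaving 2 seats).
Remainders in descending order: South 0.7918, Central 0.7143, Highland 0.4939.
Largest remainders: South, Central receive the extra seats.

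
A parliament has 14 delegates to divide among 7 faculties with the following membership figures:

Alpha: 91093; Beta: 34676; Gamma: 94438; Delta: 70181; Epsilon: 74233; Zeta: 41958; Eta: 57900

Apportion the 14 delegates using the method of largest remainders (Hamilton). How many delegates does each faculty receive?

Total 464479; standard divisor 464479/14 ≈ 33177.071.
Standard quotas: Alpha 2.7457, Beta 1.0452, Gamma 2.8465, Delta 2.1153, Epsilon 2.2375, Zeta 1.2647, Eta 1.7452.
Lower quotas: Alpha 2, Beta 1, Gamma 2, Delta 2, Epsilon 2, Zeta 1, Eta 1 (sum 11, leaving 3 seats).
Remainders in descending order: Gamma 0.8465, Alpha 0.7457, Eta 0.7452, Zeta 0.2647, Epsilon 0.2375, Delta 0.1153, Beta 0.0452.
Largest remainders: Gamma, Alpha, Eta receive the extra seats.

Alpha 3, Beta 1, Gamma 3, Delta 2, Epsilon 2, Zeta 1, Eta 2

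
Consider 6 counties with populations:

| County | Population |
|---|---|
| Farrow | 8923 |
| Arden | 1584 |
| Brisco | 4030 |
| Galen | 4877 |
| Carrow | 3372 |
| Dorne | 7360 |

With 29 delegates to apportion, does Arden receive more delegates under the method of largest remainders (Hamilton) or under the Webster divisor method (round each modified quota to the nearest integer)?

Hamilton: Farrow 9, Arden 1, Brisco 4, Galen 5, Carrow 3, Dorne 7.
Webster: Farrow 8, Arden 2, Brisco 4, Galen 5, Carrow 3, Dorne 7.
Arden gets 1 under Hamilton and 2 under Webster.

Webster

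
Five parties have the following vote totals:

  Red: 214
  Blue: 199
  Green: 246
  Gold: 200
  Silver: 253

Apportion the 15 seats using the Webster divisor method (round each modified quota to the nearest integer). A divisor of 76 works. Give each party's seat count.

Red: 3, Blue: 3, Green: 3, Gold: 3, Silver: 3

With modified divisor 76: modified quotas Red 2.816, Blue 2.618, Green 3.237, Gold 2.632, Silver 3.329.
Rounding to the nearest integer: Red 3, Blue 3, Green 3, Gold 3, Silver 3 (total 15).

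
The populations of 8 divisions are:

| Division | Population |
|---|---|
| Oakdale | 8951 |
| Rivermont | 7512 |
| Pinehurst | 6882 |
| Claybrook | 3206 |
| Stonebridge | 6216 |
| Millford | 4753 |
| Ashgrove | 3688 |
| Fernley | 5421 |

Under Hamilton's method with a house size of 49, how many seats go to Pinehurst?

7

Standard divisor: 46629 ÷ 49 ≈ 951.612.
Standard quotas: Oakdale 9.4061, Rivermont 7.8940, Pinehurst 7.2319, Claybrook 3.3690, Stonebridge 6.5321, Millford 4.9947, Ashgrove 3.8755, Fernley 5.6966.
Lower quotas: Oakdale 9, Rivermont 7, Pinehurst 7, Claybrook 3, Stonebridge 6, Millford 4, Ashgrove 3, Fernley 5 (sum 44, leaving 5 seats).
Remainders in descending order: Millford 0.9947, Rivermont 0.8940, Ashgrove 0.8755, Fernley 0.6966, Stonebridge 0.5321, Oakdale 0.4061, Claybrook 0.3690, Pinehurst 0.2319.
The surplus seats go to Millford, Rivermont, Ashgrove, Fernley, Stonebridge.
Pinehurst receives 7.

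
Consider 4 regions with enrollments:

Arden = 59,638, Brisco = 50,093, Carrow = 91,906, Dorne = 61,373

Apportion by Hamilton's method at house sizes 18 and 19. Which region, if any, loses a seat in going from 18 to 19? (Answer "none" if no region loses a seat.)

At 18 seats: Arden 4, Brisco 4, Carrow 6, Dorne 4.
At 19 seats: Arden 4, Brisco 4, Carrow 7, Dorne 4.
No region's allocation decreased.

none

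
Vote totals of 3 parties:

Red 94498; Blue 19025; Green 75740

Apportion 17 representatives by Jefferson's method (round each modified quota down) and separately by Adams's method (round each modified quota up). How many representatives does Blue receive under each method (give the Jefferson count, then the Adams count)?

1 and 2

Jefferson: Red 9, Blue 1, Green 7.
Adams: Red 8, Blue 2, Green 7.
Blue gets 1 under Jefferson and 2 under Adams.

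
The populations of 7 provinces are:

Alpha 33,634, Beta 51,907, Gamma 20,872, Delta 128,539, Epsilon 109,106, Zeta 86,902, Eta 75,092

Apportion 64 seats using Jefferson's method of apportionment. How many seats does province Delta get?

Standard divisor 506052/64 ≈ 7907.062; standard quotas: Alpha 4.254, Beta 6.565, Gamma 2.640, Delta 16.256, Epsilon 13.799, Zeta 10.990, Eta 9.497.
Rounding down gives 4, 6, 2, 16, 13, 10, 9 = 60 seats, so the divisor must be adjusted.
With modified divisor 7460: modified quotas Alpha 4.509, Beta 6.958, Gamma 2.798, Delta 17.230, Epsilon 14.625, Zeta 11.649, Eta 10.066.
Rounding down: Alpha 4, Beta 6, Gamma 2, Delta 17, Epsilon 14, Zeta 11, Eta 10 (total 64).
Delta receives 17.

17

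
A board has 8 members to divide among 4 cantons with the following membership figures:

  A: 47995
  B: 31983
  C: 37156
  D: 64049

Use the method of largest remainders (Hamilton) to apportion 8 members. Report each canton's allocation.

A=2, B=1, C=2, D=3

Total 181183; standard divisor 181183/8 ≈ 22647.875.
Standard quotas: A 2.1192, B 1.4122, C 1.6406, D 2.8280.
Lower quotas: A 2, B 1, C 1, D 2 (sum 6, leaving 2 seats).
Remainders in descending order: D 0.8280, C 0.6406, B 0.4122, A 0.1192.
Largest remainders: D, C receive the extra seats.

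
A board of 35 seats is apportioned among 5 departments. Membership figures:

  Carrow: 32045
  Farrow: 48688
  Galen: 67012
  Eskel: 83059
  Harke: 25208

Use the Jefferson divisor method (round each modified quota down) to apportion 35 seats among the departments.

Standard divisor 256012/35 ≈ 7314.629; standard quotas: Carrow 4.381, Farrow 6.656, Galen 9.161, Eskel 11.355, Harke 3.446.
Rounding down gives 4, 6, 9, 11, 3 = 33 seats, so the divisor must be adjusted.
With modified divisor 6800: modified quotas Carrow 4.713, Farrow 7.160, Galen 9.855, Eskel 12.215, Harke 3.707.
Rounding down: Carrow 4, Farrow 7, Galen 9, Eskel 12, Harke 3 (total 35).

Carrow 4; Farrow 7; Galen 9; Eskel 12; Harke 3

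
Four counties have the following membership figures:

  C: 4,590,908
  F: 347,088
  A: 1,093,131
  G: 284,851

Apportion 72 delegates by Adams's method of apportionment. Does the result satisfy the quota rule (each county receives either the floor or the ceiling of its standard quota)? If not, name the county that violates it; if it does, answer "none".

Standard quotas: C 52.335, F 3.957, A 12.461, G 3.247.
Adams allocation: C 51, F 4, A 13, G 4.
C has quota 52.335 (lower 52, upper 53) but receives 51 — outside the quota interval.

C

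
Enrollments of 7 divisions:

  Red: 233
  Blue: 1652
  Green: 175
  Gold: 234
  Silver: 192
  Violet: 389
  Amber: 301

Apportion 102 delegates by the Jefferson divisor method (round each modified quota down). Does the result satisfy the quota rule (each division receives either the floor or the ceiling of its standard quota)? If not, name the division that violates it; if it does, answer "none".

Blue

Standard quotas: Red 7.483, Blue 53.055, Green 5.620, Gold 7.515, Silver 6.166, Violet 12.493, Amber 9.667.
Jefferson allocation: Red 7, Blue 55, Green 5, Gold 7, Silver 6, Violet 12, Amber 10.
Blue has quota 53.055 (lower 53, upper 54) but receives 55 — outside the quota interval.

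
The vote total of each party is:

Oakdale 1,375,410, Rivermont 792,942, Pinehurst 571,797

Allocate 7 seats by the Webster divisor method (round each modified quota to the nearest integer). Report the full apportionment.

Standard divisor 2740149/7 ≈ 391449.857; standard quotas: Oakdale 3.514, Rivermont 2.026, Pinehurst 1.461.
Rounding to the nearest integer gives Oakdale 4, Rivermont 2, Pinehurst 1 — total 7, matching the house size, so no adjustment is needed.

Oakdale 4, Rivermont 2, Pinehurst 1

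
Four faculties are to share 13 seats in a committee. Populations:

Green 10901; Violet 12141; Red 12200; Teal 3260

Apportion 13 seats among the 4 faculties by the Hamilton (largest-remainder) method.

The standard divisor is 38502/13 ≈ 2961.692.
Standard quotas: Green 3.6807, Violet 4.0993, Red 4.1193, Teal 1.1007.
Lower quotas: Green 3, Violet 4, Red 4, Teal 1 (sum 12, leaving 1 seat).
Remainders in descending order: Green 0.6807, Red 0.1193, Teal 0.1007, Violet 0.0993.
Largest remainder: Green receives the extra seat.

Green 4; Violet 4; Red 4; Teal 1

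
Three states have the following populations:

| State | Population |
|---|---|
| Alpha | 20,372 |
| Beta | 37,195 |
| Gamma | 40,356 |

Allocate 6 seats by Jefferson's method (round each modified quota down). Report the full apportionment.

Standard divisor 97923/6 ≈ 16320.5; standard quotas: Alpha 1.248, Beta 2.279, Gamma 2.473.
Rounding down gives 1, 2, 2 = 5 seats, so the divisor must be adjusted.
With modified divisor 12900: modified quotas Alpha 1.579, Beta 2.883, Gamma 3.128.
Rounding down: Alpha 1, Beta 2, Gamma 3 (total 6).

Alpha=1; Beta=2; Gamma=3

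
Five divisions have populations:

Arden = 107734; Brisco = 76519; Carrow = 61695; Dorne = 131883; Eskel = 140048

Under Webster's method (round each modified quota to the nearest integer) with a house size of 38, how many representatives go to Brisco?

6

Standard divisor 517879/38 ≈ 13628.395; standard quotas: Arden 7.905, Brisco 5.615, Carrow 4.527, Dorne 9.677, Eskel 10.276.
Rounding to the nearest integer gives 8, 6, 5, 10, 10 = 39 seats, so the divisor must be adjusted.
With modified divisor 13800: modified quotas Arden 7.807, Brisco 5.545, Carrow 4.471, Dorne 9.557, Eskel 10.148.
Rounding to the nearest integer: Arden 8, Brisco 6, Carrow 4, Dorne 10, Eskel 10 (total 38).
Brisco receives 6.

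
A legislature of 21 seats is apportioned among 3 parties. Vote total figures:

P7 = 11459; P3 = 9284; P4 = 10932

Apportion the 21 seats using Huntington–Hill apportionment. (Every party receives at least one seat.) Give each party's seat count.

With divisor 1496: modified quotas P7 7.660, P3 6.206, P4 7.307.
Geometric-mean thresholds: P7 √(7·8)=7.483, P3 √(6·7)=6.481, P4 √(7·8)=7.483.
Each quota rounded against its threshold gives P7 8, P3 6, P4 7 (total 21).

P7=8, P3=6, P4=7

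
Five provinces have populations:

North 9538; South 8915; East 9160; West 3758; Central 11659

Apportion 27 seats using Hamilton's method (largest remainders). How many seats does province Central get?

Standard divisor: 43030 ÷ 27 ≈ 1593.704.
Standard quotas: North 5.9848, South 5.5939, East 5.7476, West 2.3580, Central 7.3157.
Lower quotas: North 5, South 5, East 5, West 2, Central 7 (sum 24, leaving 3 seats).
Remainders in descending order: North 0.9848, East 0.7476, South 0.5939, West 0.3580, Central 0.3157.
The surplus seats go to North, East, South.
Central receives 7.

7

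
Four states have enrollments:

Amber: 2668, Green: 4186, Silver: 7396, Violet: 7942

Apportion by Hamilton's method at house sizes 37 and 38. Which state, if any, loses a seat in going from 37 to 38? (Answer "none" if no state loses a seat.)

At 37 seats: Amber 5, Green 7, Silver 12, Violet 13.
At 38 seats: Amber 4, Green 7, Silver 13, Violet 14.
Amber drops from 5 to 4.

Amber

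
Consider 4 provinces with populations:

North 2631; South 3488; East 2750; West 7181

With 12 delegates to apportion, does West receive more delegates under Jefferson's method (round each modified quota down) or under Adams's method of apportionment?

Jefferson

Jefferson: North 2, South 2, East 2, West 6.
Adams: North 2, South 3, East 2, West 5.
West gets 6 under Jefferson and 5 under Adams.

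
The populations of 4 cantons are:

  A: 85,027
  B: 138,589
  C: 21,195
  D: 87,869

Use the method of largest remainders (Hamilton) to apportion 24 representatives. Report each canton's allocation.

A 6; B 10; C 2; D 6

Total 332680; standard divisor 332680/24 ≈ 13861.667.
Standard quotas: A 6.1340, B 9.9980, C 1.5290, D 6.3390.
Lower quotas: A 6, B 9, C 1, D 6 (sum 22, leaving 2 seats).
Remainders in descending order: B 0.9980, C 0.5290, D 0.3390, A 0.1340.
The surplus seats go to B, C.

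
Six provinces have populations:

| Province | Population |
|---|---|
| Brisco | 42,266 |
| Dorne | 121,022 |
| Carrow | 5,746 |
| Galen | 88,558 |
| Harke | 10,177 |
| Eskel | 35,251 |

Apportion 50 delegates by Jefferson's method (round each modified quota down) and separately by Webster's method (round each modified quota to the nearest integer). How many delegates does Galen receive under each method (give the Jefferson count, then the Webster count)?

15 and 14

Jefferson: Brisco 7, Dorne 21, Carrow 0, Galen 15, Harke 1, Eskel 6.
Webster: Brisco 7, Dorne 20, Carrow 1, Galen 14, Harke 2, Eskel 6.
Galen gets 15 under Jefferson and 14 under Webster.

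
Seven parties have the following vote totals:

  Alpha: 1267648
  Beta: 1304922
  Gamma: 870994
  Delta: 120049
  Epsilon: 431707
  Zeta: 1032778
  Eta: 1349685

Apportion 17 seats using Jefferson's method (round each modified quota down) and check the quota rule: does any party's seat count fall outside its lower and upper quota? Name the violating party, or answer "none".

Standard quotas: Alpha 3.379, Beta 3.478, Gamma 2.322, Delta 0.320, Epsilon 1.151, Zeta 2.753, Eta 3.598.
Jefferson allocation: Alpha 3, Beta 4, Gamma 2, Delta 0, Epsilon 1, Zeta 3, Eta 4.
Every allocation lies between the lower and upper quota.

none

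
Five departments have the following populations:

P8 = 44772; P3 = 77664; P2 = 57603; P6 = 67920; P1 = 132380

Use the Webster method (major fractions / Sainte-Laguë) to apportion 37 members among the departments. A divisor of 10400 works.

With modified divisor 10400: modified quotas P8 4.305, P3 7.468, P2 5.539, P6 6.531, P1 12.729.
Rounding to the nearest integer: P8 4, P3 7, P2 6, P6 7, P1 13 (total 37).

P8=4, P3=7, P2=6, P6=7, P1=13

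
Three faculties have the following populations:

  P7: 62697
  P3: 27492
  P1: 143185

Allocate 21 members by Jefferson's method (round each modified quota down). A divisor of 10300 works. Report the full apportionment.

P7: 6; P3: 2; P1: 13

With modified divisor 10300: modified quotas P7 6.087, P3 2.669, P1 13.901.
Rounding down: P7 6, P3 2, P1 13 (total 21).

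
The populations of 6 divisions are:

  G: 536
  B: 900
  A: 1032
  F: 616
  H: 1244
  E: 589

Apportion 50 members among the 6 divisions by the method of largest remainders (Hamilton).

G 5, B 9, A 11, F 6, H 13, E 6

The standard divisor is 4917/50 ≈ 98.34.
Standard quotas: G 5.450, B 9.152, A 10.494, F 6.264, H 12.650, E 5.989.
Lower quotas: G 5, B 9, A 10, F 6, H 12, E 5 (sum 47, leaving 3 seats).
Remainders in descending order: E 0.989, H 0.650, A 0.494, G 0.450, F 0.264, B 0.152.
Largest remainders: E, H, A receive the extra seats.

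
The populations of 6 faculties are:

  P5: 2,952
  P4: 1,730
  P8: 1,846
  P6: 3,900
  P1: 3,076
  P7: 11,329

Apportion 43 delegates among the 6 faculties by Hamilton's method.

The standard divisor is 24833/43 ≈ 577.512.
Standard quotas: P5 5.1116, P4 2.9956, P8 3.1965, P6 6.7531, P1 5.3263, P7 19.6169.
Lower quotas: P5 5, P4 2, P8 3, P6 6, P1 5, P7 19 (sum 40, leaving 3 seats).
Remainders in descending order: P4 0.9956, P6 0.7531, P7 0.6169, P1 0.3263, P8 0.1965, P5 0.1116.
The surplus seats go to P4, P6, P7.

P5 5, P4 3, P8 3, P6 7, P1 5, P7 20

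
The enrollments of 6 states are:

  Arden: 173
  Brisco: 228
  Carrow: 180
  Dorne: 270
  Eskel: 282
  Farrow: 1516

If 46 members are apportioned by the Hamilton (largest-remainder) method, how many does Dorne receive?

The standard divisor is 2649/46 ≈ 57.587.
Standard quotas: Arden 3.004, Brisco 3.959, Carrow 3.126, Dorne 4.689, Eskel 4.897, Farrow 26.325.
Lower quotas: Arden 3, Brisco 3, Carrow 3, Dorne 4, Eskel 4, Farrow 26 (sum 43, leaving 3 seats).
Remainders in descending order: Brisco 0.959, Eskel 0.897, Dorne 0.689, Farrow 0.325, Carrow 0.126, Arden 0.004.
The surplus seats go to Brisco, Eskel, Dorne.
Dorne receives 5.

5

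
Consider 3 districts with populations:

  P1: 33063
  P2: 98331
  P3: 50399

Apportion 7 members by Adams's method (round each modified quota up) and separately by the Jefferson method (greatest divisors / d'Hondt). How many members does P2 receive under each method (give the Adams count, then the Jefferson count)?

Adams: P1 2, P2 3, P3 2.
Jefferson: P1 1, P2 4, P3 2.
P2 gets 3 under Adams and 4 under Jefferson.

3 and 4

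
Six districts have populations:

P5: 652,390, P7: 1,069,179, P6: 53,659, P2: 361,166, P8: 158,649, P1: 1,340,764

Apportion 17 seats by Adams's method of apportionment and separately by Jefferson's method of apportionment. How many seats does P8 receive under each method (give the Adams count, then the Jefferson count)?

1 and 0

Adams: P5 3, P7 4, P6 1, P2 2, P8 1, P1 6.
Jefferson: P5 3, P7 5, P6 0, P2 2, P8 0, P1 7.
P8 gets 1 under Adams and 0 under Jefferson.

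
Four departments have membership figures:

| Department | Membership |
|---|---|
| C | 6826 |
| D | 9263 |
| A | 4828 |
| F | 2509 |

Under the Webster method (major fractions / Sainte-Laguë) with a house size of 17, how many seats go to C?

5

Standard divisor 23426/17 ≈ 1378; standard quotas: C 4.954, D 6.722, A 3.504, F 1.821.
Rounding to the nearest integer gives 5, 7, 4, 2 = 18 seats, so the divisor must be adjusted.
With modified divisor 1400: modified quotas C 4.876, D 6.616, A 3.449, F 1.792.
Rounding to the nearest integer: C 5, D 7, A 3, F 2 (total 17).
C receives 5.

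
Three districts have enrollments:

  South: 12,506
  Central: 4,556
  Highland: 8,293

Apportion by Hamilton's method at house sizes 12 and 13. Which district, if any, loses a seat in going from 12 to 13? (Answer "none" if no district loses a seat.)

none

At 12 seats: South 6, Central 2, Highland 4.
At 13 seats: South 7, Central 2, Highland 4.
No district's allocation decreased.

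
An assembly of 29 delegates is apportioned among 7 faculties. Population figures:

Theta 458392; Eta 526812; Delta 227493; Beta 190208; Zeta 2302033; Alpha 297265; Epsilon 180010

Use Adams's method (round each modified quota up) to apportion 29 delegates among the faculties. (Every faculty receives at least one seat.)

Theta: 3; Eta: 4; Delta: 2; Beta: 2; Zeta: 14; Alpha: 2; Epsilon: 2

Standard divisor 4182213/29 ≈ 144214.241; standard quotas: Theta 3.179, Eta 3.653, Delta 1.577, Beta 1.319, Zeta 15.963, Alpha 2.061, Epsilon 1.248.
Rounding up gives 4, 4, 2, 2, 16, 3, 2 = 33 seats, so the divisor must be adjusted.
With modified divisor 170000: modified quotas Theta 2.696, Eta 3.099, Delta 1.338, Beta 1.119, Zeta 13.541, Alpha 1.749, Epsilon 1.059.
Rounding up: Theta 3, Eta 4, Delta 2, Beta 2, Zeta 14, Alpha 2, Epsilon 2 (total 29).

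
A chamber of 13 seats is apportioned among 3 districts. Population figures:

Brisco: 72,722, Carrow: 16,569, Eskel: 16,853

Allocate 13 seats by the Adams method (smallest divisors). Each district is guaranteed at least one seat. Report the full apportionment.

Standard divisor 106144/13 ≈ 8164.923; standard quotas: Brisco 8.907, Carrow 2.029, Eskel 2.064.
Rounding up gives 9, 3, 3 = 15 seats, so the divisor must be adjusted.
With modified divisor 8800: modified quotas Brisco 8.264, Carrow 1.883, Eskel 1.915.
Rounding up: Brisco 9, Carrow 2, Eskel 2 (total 13).

Brisco 9; Carrow 2; Eskel 2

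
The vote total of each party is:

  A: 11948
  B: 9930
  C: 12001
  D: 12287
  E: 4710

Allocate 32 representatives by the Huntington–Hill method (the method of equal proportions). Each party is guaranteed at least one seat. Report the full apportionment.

With divisor 1600: modified quotas A 7.468, B 6.206, C 7.501, D 7.679, E 2.944.
Geometric-mean thresholds: A √(7·8)=7.483, B √(6·7)=6.481, C √(7·8)=7.483, D √(7·8)=7.483, E √(2·3)=2.449.
Each quota rounded against its threshold gives A 7, B 6, C 8, D 8, E 3 (total 32).

A: 7, B: 6, C: 8, D: 8, E: 3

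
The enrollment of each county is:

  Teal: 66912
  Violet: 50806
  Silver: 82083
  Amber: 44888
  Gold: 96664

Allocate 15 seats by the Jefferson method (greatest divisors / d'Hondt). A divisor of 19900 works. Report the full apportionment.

With modified divisor 19900: modified quotas Teal 3.362, Violet 2.553, Silver 4.125, Amber 2.256, Gold 4.857.
Rounding down: Teal 3, Violet 2, Silver 4, Amber 2, Gold 4 (total 15).

Teal=3, Violet=2, Silver=4, Amber=2, Gold=4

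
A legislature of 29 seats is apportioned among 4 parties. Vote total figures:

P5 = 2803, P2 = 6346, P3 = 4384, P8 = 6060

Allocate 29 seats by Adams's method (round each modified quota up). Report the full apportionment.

P5: 4, P2: 9, P3: 7, P8: 9

Standard divisor 19593/29 ≈ 675.621; standard quotas: P5 4.149, P2 9.393, P3 6.489, P8 8.970.
Rounding up gives 5, 10, 7, 9 = 31 seats, so the divisor must be adjusted.
With modified divisor 720: modified quotas P5 3.893, P2 8.814, P3 6.089, P8 8.417.
Rounding up: P5 4, P2 9, P3 7, P8 9 (total 29).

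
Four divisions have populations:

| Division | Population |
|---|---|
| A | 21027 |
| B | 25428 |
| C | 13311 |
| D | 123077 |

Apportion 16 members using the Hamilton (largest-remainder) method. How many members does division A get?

Total 182843; standard divisor 182843/16 ≈ 11427.688.
Standard quotas: A 1.8400, B 2.2251, C 1.1648, D 10.7701.
Lower quotas: A 1, B 2, C 1, D 10 (sum 14, leaving 2 seats).
Remainders in descending order: A 0.8400, D 0.7701, B 0.2251, C 0.1648.
Largest remainders: A, D receive the extra seats.
A receives 2.

2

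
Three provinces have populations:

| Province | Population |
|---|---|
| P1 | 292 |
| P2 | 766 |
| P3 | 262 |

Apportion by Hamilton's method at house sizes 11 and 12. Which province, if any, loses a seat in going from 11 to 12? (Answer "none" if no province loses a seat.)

At 11 seats: P1 3, P2 6, P3 2.
At 12 seats: P1 3, P2 7, P3 2.
No province's allocation decreased.

none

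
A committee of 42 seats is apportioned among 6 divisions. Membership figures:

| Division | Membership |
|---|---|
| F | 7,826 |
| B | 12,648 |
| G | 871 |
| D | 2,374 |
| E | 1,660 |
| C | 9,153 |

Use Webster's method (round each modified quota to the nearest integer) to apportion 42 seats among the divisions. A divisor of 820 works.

With modified divisor 820: modified quotas F 9.544, B 15.424, G 1.062, D 2.895, E 2.024, C 11.162.
Rounding to the nearest integer: F 10, B 15, G 1, D 3, E 2, C 11 (total 42).

F 10, B 15, G 1, D 3, E 2, C 11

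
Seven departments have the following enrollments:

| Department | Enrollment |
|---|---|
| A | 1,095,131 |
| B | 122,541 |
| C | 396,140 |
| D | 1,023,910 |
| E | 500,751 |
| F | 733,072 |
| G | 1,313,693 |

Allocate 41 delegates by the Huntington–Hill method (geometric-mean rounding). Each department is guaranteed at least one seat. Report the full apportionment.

With divisor 127159: modified quotas A 8.612, B 0.964, C 3.115, D 8.052, E 3.938, F 5.765, G 10.331.
Geometric-mean thresholds: A √(8·9)=8.485, B (min 1), C √(3·4)=3.464, D √(8·9)=8.485, E √(3·4)=3.464, F √(5·6)=5.477, G √(10·11)=10.488.
Each quota rounded against its threshold gives A 9, B 1, C 3, D 8, E 4, F 6, G 10 (total 41).

A: 9; B: 1; C: 3; D: 8; E: 4; F: 6; G: 10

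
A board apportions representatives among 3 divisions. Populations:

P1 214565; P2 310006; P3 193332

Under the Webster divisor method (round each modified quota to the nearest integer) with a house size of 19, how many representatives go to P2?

Standard divisor 717903/19 ≈ 37784.368; standard quotas: P1 5.679, P2 8.205, P3 5.117.
Rounding to the nearest integer gives P1 6, P2 8, P3 5 — total 19, matching the house size, so no adjustment is needed.
P2 receives 8.

8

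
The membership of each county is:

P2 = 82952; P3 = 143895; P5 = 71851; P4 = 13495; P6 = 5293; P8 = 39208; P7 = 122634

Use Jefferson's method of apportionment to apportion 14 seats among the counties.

P2 2, P3 5, P5 2, P4 0, P6 0, P8 1, P7 4

Standard divisor 479328/14 ≈ 34237.714; standard quotas: P2 2.423, P3 4.203, P5 2.099, P4 0.394, P6 0.155, P8 1.145, P7 3.582.
Rounding down gives 2, 4, 2, 0, 0, 1, 3 = 12 seats, so the divisor must be adjusted.
With modified divisor 28200: modified quotas P2 2.942, P3 5.103, P5 2.548, P4 0.479, P6 0.188, P8 1.390, P7 4.349.
Rounding down: P2 2, P3 5, P5 2, P4 0, P6 0, P8 1, P7 4 (total 14).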